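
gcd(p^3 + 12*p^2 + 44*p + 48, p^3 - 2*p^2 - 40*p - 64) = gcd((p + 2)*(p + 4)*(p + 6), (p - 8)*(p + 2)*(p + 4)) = p^2 + 6*p + 8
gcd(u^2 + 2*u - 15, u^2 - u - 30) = u + 5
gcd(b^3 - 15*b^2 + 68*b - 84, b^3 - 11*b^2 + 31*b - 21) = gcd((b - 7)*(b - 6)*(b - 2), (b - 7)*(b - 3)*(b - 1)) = b - 7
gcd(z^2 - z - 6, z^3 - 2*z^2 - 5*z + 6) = z^2 - z - 6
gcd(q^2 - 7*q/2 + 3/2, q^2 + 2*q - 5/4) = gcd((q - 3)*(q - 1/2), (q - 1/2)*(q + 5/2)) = q - 1/2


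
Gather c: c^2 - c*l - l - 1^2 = c^2 - c*l - l - 1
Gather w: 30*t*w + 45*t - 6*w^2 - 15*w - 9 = 45*t - 6*w^2 + w*(30*t - 15) - 9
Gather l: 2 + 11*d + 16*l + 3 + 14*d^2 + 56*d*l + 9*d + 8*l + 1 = 14*d^2 + 20*d + l*(56*d + 24) + 6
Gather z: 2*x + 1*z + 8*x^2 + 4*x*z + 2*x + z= 8*x^2 + 4*x + z*(4*x + 2)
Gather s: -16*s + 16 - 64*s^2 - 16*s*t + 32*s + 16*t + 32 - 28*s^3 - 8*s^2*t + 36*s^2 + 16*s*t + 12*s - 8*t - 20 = -28*s^3 + s^2*(-8*t - 28) + 28*s + 8*t + 28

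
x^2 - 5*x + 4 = (x - 4)*(x - 1)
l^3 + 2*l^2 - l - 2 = (l - 1)*(l + 1)*(l + 2)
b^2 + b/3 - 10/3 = (b - 5/3)*(b + 2)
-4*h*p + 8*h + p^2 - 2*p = (-4*h + p)*(p - 2)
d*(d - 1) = d^2 - d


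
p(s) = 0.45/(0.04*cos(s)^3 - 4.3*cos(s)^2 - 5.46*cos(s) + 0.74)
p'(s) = 0.45*(0.12*sin(s)*cos(s)^2 - 8.6*sin(s)*cos(s) - 5.46*sin(s))/(0.04*cos(s)^3 - 4.3*cos(s)^2 - 5.46*cos(s) + 0.74)^2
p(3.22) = 0.24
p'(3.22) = -0.03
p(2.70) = 0.21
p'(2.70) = 0.10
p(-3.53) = 0.22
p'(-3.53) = 0.10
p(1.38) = -1.00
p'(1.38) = -15.48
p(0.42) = -0.06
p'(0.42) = -0.04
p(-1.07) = -0.16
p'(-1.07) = 0.46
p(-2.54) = 0.20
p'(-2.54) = -0.08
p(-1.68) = 0.35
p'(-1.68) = 1.23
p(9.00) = 0.21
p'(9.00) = 0.10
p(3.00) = 0.24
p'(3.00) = 0.06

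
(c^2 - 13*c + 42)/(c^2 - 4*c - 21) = (c - 6)/(c + 3)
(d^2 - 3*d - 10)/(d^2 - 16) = (d^2 - 3*d - 10)/(d^2 - 16)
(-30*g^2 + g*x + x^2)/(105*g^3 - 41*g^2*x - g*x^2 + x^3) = (6*g + x)/(-21*g^2 + 4*g*x + x^2)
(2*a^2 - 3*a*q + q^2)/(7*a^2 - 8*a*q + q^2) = (-2*a + q)/(-7*a + q)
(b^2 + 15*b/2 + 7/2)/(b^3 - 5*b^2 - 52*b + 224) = (b + 1/2)/(b^2 - 12*b + 32)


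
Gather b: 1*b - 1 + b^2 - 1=b^2 + b - 2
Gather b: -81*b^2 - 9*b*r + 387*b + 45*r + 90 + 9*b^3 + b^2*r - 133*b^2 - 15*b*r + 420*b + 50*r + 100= 9*b^3 + b^2*(r - 214) + b*(807 - 24*r) + 95*r + 190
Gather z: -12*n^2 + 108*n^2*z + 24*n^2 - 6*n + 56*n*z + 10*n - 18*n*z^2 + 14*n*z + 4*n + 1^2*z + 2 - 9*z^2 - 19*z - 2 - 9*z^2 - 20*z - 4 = 12*n^2 + 8*n + z^2*(-18*n - 18) + z*(108*n^2 + 70*n - 38) - 4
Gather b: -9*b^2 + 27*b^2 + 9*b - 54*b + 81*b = 18*b^2 + 36*b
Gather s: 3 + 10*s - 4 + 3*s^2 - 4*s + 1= 3*s^2 + 6*s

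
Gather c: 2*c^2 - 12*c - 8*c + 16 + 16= 2*c^2 - 20*c + 32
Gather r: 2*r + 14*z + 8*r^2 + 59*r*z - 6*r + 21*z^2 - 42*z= 8*r^2 + r*(59*z - 4) + 21*z^2 - 28*z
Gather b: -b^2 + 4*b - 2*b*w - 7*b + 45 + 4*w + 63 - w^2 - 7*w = -b^2 + b*(-2*w - 3) - w^2 - 3*w + 108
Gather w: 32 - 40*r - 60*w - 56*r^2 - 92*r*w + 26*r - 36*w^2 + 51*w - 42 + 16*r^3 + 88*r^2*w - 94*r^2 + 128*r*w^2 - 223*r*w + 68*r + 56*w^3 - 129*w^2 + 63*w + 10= 16*r^3 - 150*r^2 + 54*r + 56*w^3 + w^2*(128*r - 165) + w*(88*r^2 - 315*r + 54)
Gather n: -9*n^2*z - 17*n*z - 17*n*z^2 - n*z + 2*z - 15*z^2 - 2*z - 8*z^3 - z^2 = -9*n^2*z + n*(-17*z^2 - 18*z) - 8*z^3 - 16*z^2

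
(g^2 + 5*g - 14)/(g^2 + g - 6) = (g + 7)/(g + 3)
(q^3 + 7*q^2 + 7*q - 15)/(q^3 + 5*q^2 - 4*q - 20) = (q^2 + 2*q - 3)/(q^2 - 4)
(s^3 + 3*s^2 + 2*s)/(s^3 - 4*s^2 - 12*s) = (s + 1)/(s - 6)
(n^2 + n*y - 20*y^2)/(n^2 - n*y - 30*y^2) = (-n + 4*y)/(-n + 6*y)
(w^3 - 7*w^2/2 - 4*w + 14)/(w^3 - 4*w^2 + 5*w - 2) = (w^2 - 3*w/2 - 7)/(w^2 - 2*w + 1)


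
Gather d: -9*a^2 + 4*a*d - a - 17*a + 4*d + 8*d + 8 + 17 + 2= -9*a^2 - 18*a + d*(4*a + 12) + 27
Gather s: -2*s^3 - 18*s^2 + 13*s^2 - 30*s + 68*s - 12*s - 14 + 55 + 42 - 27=-2*s^3 - 5*s^2 + 26*s + 56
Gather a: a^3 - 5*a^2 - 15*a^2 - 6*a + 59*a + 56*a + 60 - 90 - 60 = a^3 - 20*a^2 + 109*a - 90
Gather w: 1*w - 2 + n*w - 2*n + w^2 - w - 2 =n*w - 2*n + w^2 - 4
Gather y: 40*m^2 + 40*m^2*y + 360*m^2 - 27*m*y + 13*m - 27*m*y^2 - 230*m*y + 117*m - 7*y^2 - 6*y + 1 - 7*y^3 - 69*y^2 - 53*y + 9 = 400*m^2 + 130*m - 7*y^3 + y^2*(-27*m - 76) + y*(40*m^2 - 257*m - 59) + 10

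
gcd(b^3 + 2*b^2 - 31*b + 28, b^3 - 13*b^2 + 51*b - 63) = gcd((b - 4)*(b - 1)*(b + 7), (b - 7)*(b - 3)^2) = 1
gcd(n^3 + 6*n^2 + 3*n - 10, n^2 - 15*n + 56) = 1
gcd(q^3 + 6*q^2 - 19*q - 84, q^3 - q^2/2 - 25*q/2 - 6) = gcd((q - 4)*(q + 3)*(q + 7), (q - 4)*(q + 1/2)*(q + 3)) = q^2 - q - 12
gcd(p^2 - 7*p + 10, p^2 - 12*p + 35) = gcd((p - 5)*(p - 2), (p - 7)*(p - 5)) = p - 5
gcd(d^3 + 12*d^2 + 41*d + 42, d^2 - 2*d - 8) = d + 2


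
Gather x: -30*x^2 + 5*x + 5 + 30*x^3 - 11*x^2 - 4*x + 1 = 30*x^3 - 41*x^2 + x + 6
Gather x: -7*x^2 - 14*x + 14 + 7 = -7*x^2 - 14*x + 21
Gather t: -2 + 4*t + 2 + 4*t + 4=8*t + 4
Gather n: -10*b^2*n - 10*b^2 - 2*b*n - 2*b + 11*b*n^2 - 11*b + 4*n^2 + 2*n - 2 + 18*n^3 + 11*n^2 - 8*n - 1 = -10*b^2 - 13*b + 18*n^3 + n^2*(11*b + 15) + n*(-10*b^2 - 2*b - 6) - 3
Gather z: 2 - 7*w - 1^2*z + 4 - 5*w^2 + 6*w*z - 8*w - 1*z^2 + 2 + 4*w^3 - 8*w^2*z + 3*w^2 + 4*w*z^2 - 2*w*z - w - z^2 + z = 4*w^3 - 2*w^2 - 16*w + z^2*(4*w - 2) + z*(-8*w^2 + 4*w) + 8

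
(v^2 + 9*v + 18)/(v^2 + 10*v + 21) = (v + 6)/(v + 7)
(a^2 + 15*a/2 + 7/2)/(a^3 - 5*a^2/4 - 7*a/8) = 4*(a + 7)/(a*(4*a - 7))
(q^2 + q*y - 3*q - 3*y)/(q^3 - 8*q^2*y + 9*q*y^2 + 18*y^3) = (q - 3)/(q^2 - 9*q*y + 18*y^2)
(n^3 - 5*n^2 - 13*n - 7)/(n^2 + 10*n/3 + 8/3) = 3*(n^3 - 5*n^2 - 13*n - 7)/(3*n^2 + 10*n + 8)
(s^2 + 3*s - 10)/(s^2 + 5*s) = (s - 2)/s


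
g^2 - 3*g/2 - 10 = (g - 4)*(g + 5/2)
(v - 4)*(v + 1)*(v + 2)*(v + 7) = v^4 + 6*v^3 - 17*v^2 - 78*v - 56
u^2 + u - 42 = (u - 6)*(u + 7)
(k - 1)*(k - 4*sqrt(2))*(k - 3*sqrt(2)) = k^3 - 7*sqrt(2)*k^2 - k^2 + 7*sqrt(2)*k + 24*k - 24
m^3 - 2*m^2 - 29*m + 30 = (m - 6)*(m - 1)*(m + 5)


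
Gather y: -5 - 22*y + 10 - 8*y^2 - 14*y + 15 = -8*y^2 - 36*y + 20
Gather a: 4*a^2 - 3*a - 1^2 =4*a^2 - 3*a - 1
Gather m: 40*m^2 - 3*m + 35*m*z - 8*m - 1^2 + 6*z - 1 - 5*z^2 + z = 40*m^2 + m*(35*z - 11) - 5*z^2 + 7*z - 2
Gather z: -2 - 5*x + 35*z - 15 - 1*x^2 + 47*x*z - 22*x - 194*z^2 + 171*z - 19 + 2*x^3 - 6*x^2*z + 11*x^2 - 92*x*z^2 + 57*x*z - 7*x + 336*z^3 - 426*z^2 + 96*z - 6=2*x^3 + 10*x^2 - 34*x + 336*z^3 + z^2*(-92*x - 620) + z*(-6*x^2 + 104*x + 302) - 42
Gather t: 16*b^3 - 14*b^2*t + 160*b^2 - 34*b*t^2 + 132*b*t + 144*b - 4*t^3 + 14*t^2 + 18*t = 16*b^3 + 160*b^2 + 144*b - 4*t^3 + t^2*(14 - 34*b) + t*(-14*b^2 + 132*b + 18)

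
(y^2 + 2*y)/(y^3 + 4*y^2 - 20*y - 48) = y/(y^2 + 2*y - 24)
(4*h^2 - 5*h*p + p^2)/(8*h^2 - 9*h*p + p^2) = (-4*h + p)/(-8*h + p)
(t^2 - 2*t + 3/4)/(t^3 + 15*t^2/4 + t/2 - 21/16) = 4*(2*t - 3)/(8*t^2 + 34*t + 21)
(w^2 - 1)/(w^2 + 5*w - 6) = (w + 1)/(w + 6)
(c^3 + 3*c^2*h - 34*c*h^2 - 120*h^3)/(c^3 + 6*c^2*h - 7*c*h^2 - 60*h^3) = (c - 6*h)/(c - 3*h)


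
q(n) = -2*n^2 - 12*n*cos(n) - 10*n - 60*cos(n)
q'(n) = 12*n*sin(n) - 4*n + 60*sin(n) - 12*cos(n) - 10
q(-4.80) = 1.71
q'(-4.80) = 10.54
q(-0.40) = -47.16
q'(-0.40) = -40.95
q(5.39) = -190.17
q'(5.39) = -136.22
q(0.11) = -62.07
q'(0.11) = -15.64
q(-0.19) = -54.85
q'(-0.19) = -31.92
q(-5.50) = -1.25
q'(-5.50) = -0.74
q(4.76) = -98.49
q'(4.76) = -146.60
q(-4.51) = 5.60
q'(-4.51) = 16.21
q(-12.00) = -97.12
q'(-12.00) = -17.20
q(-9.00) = -115.73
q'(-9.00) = 56.72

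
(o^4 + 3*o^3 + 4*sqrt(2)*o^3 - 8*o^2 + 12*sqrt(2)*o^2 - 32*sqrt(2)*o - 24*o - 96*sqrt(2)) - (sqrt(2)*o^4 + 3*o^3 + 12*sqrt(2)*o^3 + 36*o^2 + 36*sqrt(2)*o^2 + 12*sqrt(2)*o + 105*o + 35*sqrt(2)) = -sqrt(2)*o^4 + o^4 - 8*sqrt(2)*o^3 - 44*o^2 - 24*sqrt(2)*o^2 - 129*o - 44*sqrt(2)*o - 131*sqrt(2)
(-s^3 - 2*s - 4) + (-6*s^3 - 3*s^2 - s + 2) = -7*s^3 - 3*s^2 - 3*s - 2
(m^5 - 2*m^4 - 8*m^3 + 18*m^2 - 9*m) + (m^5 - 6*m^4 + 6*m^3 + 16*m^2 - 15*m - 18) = 2*m^5 - 8*m^4 - 2*m^3 + 34*m^2 - 24*m - 18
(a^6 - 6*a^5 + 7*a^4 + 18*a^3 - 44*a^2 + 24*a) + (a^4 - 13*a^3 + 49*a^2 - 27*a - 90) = a^6 - 6*a^5 + 8*a^4 + 5*a^3 + 5*a^2 - 3*a - 90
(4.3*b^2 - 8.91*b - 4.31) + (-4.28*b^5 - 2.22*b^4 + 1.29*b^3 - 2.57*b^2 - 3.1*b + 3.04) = -4.28*b^5 - 2.22*b^4 + 1.29*b^3 + 1.73*b^2 - 12.01*b - 1.27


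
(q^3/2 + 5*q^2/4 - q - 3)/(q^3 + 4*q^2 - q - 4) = (q^3/2 + 5*q^2/4 - q - 3)/(q^3 + 4*q^2 - q - 4)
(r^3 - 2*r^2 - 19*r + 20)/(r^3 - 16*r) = (r^2 - 6*r + 5)/(r*(r - 4))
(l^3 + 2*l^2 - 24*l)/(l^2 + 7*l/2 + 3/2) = 2*l*(l^2 + 2*l - 24)/(2*l^2 + 7*l + 3)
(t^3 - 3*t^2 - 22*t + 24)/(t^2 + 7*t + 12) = (t^2 - 7*t + 6)/(t + 3)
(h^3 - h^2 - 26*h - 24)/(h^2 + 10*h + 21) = (h^3 - h^2 - 26*h - 24)/(h^2 + 10*h + 21)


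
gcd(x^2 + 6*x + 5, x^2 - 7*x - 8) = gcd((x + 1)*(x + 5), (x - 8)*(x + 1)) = x + 1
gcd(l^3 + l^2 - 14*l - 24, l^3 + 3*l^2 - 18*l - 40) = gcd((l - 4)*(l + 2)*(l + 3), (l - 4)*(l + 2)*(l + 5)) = l^2 - 2*l - 8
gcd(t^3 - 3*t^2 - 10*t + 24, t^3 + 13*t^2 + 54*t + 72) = t + 3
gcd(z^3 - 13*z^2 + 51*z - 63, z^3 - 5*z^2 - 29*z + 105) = z^2 - 10*z + 21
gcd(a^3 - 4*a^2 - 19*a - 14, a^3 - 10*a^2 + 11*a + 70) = a^2 - 5*a - 14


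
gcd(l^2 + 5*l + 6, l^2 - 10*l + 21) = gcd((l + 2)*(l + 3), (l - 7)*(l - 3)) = 1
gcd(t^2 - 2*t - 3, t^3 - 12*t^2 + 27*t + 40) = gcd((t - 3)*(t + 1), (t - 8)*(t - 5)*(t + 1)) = t + 1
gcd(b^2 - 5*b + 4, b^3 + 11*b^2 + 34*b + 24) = 1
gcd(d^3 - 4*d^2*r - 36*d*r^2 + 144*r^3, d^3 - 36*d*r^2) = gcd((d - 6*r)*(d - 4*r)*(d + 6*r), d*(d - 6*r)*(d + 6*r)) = -d^2 + 36*r^2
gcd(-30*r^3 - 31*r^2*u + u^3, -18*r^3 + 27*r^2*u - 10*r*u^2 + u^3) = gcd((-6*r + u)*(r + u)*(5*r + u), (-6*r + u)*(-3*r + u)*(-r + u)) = 6*r - u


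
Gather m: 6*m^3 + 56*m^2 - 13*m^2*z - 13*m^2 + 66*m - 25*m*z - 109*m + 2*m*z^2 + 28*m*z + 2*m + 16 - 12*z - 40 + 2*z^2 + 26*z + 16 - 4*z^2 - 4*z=6*m^3 + m^2*(43 - 13*z) + m*(2*z^2 + 3*z - 41) - 2*z^2 + 10*z - 8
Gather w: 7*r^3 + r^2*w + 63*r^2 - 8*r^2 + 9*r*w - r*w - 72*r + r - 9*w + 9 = 7*r^3 + 55*r^2 - 71*r + w*(r^2 + 8*r - 9) + 9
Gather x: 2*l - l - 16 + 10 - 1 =l - 7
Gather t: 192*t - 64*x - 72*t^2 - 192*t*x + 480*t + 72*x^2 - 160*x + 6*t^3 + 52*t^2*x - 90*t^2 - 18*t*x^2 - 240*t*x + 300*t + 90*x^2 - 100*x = 6*t^3 + t^2*(52*x - 162) + t*(-18*x^2 - 432*x + 972) + 162*x^2 - 324*x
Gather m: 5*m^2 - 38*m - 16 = 5*m^2 - 38*m - 16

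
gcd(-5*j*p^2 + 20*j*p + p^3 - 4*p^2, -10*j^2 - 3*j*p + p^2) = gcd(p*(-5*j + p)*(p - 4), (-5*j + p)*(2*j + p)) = -5*j + p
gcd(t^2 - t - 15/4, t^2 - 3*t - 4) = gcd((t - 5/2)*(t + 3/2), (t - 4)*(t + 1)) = 1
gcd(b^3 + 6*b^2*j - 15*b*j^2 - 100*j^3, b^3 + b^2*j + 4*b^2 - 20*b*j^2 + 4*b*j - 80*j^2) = b^2 + b*j - 20*j^2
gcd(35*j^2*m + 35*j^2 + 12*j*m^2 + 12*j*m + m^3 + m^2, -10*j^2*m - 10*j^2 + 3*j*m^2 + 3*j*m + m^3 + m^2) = 5*j*m + 5*j + m^2 + m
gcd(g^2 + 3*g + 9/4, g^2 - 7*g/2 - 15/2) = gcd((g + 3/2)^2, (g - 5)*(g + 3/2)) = g + 3/2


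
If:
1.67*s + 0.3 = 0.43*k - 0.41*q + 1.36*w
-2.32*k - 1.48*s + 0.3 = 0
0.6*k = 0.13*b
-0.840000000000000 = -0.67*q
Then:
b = 1.74531297102797 - 2.05946753432787*w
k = 0.378151143722727 - 0.446217965771038*w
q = 1.25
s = 0.699476811208655*w - 0.390074765835626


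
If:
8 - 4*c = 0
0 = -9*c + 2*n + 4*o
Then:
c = 2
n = 9 - 2*o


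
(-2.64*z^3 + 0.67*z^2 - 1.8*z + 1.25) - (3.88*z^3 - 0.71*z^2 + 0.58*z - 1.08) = -6.52*z^3 + 1.38*z^2 - 2.38*z + 2.33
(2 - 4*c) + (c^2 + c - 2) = c^2 - 3*c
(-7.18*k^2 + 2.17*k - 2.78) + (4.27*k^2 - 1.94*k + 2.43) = -2.91*k^2 + 0.23*k - 0.35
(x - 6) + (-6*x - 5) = -5*x - 11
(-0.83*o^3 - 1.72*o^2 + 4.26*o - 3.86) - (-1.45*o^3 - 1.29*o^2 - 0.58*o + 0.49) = 0.62*o^3 - 0.43*o^2 + 4.84*o - 4.35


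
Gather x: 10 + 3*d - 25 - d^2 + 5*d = -d^2 + 8*d - 15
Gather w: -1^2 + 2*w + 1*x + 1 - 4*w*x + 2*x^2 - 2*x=w*(2 - 4*x) + 2*x^2 - x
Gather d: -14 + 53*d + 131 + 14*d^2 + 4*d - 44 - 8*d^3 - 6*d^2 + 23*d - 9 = -8*d^3 + 8*d^2 + 80*d + 64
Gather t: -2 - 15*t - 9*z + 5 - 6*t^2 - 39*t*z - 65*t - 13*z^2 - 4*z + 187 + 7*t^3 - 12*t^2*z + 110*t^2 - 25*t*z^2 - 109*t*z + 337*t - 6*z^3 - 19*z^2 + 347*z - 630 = 7*t^3 + t^2*(104 - 12*z) + t*(-25*z^2 - 148*z + 257) - 6*z^3 - 32*z^2 + 334*z - 440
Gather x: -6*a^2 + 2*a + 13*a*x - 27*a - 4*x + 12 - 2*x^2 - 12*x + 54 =-6*a^2 - 25*a - 2*x^2 + x*(13*a - 16) + 66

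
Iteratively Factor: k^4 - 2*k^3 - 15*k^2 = (k - 5)*(k^3 + 3*k^2) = k*(k - 5)*(k^2 + 3*k) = k*(k - 5)*(k + 3)*(k)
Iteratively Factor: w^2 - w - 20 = (w - 5)*(w + 4)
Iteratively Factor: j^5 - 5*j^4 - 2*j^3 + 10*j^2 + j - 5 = (j - 1)*(j^4 - 4*j^3 - 6*j^2 + 4*j + 5) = (j - 5)*(j - 1)*(j^3 + j^2 - j - 1) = (j - 5)*(j - 1)^2*(j^2 + 2*j + 1) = (j - 5)*(j - 1)^2*(j + 1)*(j + 1)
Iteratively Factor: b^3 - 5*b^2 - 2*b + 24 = (b + 2)*(b^2 - 7*b + 12) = (b - 3)*(b + 2)*(b - 4)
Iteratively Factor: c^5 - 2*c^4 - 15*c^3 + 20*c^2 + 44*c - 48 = (c + 3)*(c^4 - 5*c^3 + 20*c - 16) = (c + 2)*(c + 3)*(c^3 - 7*c^2 + 14*c - 8) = (c - 4)*(c + 2)*(c + 3)*(c^2 - 3*c + 2) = (c - 4)*(c - 2)*(c + 2)*(c + 3)*(c - 1)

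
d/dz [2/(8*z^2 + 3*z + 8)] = 2*(-16*z - 3)/(8*z^2 + 3*z + 8)^2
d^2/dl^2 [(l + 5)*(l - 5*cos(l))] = (5*l + 25)*cos(l) + 10*sin(l) + 2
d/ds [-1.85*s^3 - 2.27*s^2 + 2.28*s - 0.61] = -5.55*s^2 - 4.54*s + 2.28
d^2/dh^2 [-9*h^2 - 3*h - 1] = -18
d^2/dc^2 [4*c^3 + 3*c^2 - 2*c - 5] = 24*c + 6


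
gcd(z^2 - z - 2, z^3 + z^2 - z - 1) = z + 1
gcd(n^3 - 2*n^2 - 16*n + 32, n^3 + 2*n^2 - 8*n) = n^2 + 2*n - 8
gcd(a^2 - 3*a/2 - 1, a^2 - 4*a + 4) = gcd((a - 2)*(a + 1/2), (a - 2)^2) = a - 2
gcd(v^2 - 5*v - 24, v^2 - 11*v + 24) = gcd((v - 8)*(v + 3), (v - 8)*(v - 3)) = v - 8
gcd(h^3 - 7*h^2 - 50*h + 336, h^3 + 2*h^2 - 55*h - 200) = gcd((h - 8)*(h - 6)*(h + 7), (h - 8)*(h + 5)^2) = h - 8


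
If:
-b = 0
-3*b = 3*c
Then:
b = 0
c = 0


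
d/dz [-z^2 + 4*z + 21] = 4 - 2*z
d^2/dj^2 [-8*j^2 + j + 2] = -16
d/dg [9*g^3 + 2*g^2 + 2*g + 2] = 27*g^2 + 4*g + 2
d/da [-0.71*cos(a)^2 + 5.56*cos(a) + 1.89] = (1.42*cos(a) - 5.56)*sin(a)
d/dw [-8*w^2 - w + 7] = -16*w - 1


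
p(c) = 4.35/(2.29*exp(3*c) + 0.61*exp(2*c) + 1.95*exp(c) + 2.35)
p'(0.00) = -0.84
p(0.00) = 0.60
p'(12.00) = 0.00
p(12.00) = 0.00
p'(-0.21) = -0.85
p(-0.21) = 0.78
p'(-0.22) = -0.85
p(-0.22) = 0.79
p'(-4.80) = -0.01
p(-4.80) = 1.84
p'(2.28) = -0.01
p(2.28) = 0.00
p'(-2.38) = -0.13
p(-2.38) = 1.71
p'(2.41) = -0.00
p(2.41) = 0.00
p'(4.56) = -0.00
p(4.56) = 0.00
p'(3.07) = -0.00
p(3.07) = 0.00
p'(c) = 4.35*(-6.87*exp(3*c) - 1.22*exp(2*c) - 1.95*exp(c))/(2.29*exp(3*c) + 0.61*exp(2*c) + 1.95*exp(c) + 2.35)^2 = (-29.8845*exp(2*c) - 5.307*exp(c) - 8.4825)*exp(c)/(2.29*exp(3*c) + 0.61*exp(2*c) + 1.95*exp(c) + 2.35)^2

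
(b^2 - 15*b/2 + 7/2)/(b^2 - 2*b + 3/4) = 2*(b - 7)/(2*b - 3)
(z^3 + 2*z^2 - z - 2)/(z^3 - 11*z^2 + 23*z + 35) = (z^2 + z - 2)/(z^2 - 12*z + 35)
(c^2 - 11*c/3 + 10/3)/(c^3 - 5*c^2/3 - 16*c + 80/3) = (c - 2)/(c^2 - 16)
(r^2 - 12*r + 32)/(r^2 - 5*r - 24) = (r - 4)/(r + 3)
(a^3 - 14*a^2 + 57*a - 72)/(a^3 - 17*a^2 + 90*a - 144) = (a - 3)/(a - 6)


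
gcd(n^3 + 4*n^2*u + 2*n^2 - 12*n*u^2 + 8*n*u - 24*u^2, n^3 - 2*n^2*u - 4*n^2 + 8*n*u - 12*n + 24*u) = -n^2 + 2*n*u - 2*n + 4*u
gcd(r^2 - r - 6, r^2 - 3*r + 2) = 1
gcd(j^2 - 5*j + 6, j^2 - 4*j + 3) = j - 3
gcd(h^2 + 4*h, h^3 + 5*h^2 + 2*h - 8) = h + 4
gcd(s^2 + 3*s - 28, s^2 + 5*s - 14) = s + 7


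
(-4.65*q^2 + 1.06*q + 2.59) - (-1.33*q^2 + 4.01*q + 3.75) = -3.32*q^2 - 2.95*q - 1.16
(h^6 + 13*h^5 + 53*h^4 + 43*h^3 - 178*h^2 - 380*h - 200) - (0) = h^6 + 13*h^5 + 53*h^4 + 43*h^3 - 178*h^2 - 380*h - 200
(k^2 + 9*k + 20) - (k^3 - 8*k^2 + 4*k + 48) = -k^3 + 9*k^2 + 5*k - 28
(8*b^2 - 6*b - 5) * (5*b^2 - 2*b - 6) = 40*b^4 - 46*b^3 - 61*b^2 + 46*b + 30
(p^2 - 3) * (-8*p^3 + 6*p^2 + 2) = -8*p^5 + 6*p^4 + 24*p^3 - 16*p^2 - 6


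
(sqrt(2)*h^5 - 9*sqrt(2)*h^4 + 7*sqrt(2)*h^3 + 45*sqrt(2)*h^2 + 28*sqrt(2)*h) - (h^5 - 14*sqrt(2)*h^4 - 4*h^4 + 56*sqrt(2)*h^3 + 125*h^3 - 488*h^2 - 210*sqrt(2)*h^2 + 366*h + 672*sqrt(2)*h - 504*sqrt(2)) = -h^5 + sqrt(2)*h^5 + 4*h^4 + 5*sqrt(2)*h^4 - 125*h^3 - 49*sqrt(2)*h^3 + 255*sqrt(2)*h^2 + 488*h^2 - 644*sqrt(2)*h - 366*h + 504*sqrt(2)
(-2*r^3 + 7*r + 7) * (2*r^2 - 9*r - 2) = -4*r^5 + 18*r^4 + 18*r^3 - 49*r^2 - 77*r - 14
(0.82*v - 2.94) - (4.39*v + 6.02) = -3.57*v - 8.96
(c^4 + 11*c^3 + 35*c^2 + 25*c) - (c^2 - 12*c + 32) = c^4 + 11*c^3 + 34*c^2 + 37*c - 32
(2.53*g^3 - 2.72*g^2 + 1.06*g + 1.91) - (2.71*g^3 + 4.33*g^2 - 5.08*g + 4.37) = -0.18*g^3 - 7.05*g^2 + 6.14*g - 2.46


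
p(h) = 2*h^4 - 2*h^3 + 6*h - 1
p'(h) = 8*h^3 - 6*h^2 + 6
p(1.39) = 9.43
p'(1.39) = 15.89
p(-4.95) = 1412.62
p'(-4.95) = -1111.31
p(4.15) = 474.18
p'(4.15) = 474.45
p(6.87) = 3846.83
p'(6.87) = 2316.76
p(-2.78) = 144.75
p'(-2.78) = -212.25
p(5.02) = 1046.23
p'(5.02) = 866.85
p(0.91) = 4.32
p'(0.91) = 7.06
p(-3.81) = 508.19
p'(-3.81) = -523.55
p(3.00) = 125.00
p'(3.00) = 168.00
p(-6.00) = 2987.00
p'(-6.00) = -1938.00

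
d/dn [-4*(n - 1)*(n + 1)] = -8*n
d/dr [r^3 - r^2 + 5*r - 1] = 3*r^2 - 2*r + 5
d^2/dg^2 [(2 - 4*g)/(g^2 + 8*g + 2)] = 4*(-4*(g + 4)^2*(2*g - 1) + 3*(2*g + 5)*(g^2 + 8*g + 2))/(g^2 + 8*g + 2)^3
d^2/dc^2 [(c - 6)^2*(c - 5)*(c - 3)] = 12*c^2 - 120*c + 294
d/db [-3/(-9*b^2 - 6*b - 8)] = 18*(-3*b - 1)/(9*b^2 + 6*b + 8)^2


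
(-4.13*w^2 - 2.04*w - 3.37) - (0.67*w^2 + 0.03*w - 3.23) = -4.8*w^2 - 2.07*w - 0.14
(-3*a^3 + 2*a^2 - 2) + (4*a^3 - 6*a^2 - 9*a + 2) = a^3 - 4*a^2 - 9*a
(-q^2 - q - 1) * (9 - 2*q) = 2*q^3 - 7*q^2 - 7*q - 9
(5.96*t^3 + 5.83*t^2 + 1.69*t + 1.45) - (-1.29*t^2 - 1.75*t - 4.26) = 5.96*t^3 + 7.12*t^2 + 3.44*t + 5.71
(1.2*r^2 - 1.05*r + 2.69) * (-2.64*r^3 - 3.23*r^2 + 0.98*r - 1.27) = -3.168*r^5 - 1.104*r^4 - 2.5341*r^3 - 11.2417*r^2 + 3.9697*r - 3.4163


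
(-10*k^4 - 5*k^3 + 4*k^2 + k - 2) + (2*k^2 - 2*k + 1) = -10*k^4 - 5*k^3 + 6*k^2 - k - 1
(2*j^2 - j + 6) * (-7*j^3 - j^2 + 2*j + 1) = -14*j^5 + 5*j^4 - 37*j^3 - 6*j^2 + 11*j + 6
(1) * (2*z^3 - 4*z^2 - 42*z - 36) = 2*z^3 - 4*z^2 - 42*z - 36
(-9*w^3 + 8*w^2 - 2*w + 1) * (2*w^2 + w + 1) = -18*w^5 + 7*w^4 - 5*w^3 + 8*w^2 - w + 1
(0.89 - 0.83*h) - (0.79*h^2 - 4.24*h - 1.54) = -0.79*h^2 + 3.41*h + 2.43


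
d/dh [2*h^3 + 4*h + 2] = 6*h^2 + 4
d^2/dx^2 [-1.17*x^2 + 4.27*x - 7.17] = -2.34000000000000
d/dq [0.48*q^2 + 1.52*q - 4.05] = 0.96*q + 1.52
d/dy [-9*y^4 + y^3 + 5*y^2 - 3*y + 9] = -36*y^3 + 3*y^2 + 10*y - 3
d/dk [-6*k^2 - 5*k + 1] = -12*k - 5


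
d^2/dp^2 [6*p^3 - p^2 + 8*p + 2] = 36*p - 2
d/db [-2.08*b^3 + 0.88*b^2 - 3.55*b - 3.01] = -6.24*b^2 + 1.76*b - 3.55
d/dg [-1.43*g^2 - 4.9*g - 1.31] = -2.86*g - 4.9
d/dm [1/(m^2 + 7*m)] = (-2*m - 7)/(m^2*(m + 7)^2)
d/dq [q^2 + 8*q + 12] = 2*q + 8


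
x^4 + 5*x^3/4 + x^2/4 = x^2*(x + 1/4)*(x + 1)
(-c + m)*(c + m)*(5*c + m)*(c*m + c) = -5*c^4*m - 5*c^4 - c^3*m^2 - c^3*m + 5*c^2*m^3 + 5*c^2*m^2 + c*m^4 + c*m^3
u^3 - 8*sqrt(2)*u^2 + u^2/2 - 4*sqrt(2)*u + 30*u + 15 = (u + 1/2)*(u - 5*sqrt(2))*(u - 3*sqrt(2))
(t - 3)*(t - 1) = t^2 - 4*t + 3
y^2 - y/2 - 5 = (y - 5/2)*(y + 2)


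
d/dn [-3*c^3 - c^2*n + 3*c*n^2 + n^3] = -c^2 + 6*c*n + 3*n^2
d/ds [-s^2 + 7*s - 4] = 7 - 2*s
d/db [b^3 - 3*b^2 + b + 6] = 3*b^2 - 6*b + 1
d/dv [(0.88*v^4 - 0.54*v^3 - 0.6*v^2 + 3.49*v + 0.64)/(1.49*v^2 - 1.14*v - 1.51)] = (2.6224*v^5 - 3.8142*v^4 - 4.084*v^3 - 2.0699*v^2 - 0.0952000000000002*v - 4.5403)/(2.2201*v^4 - 3.3972*v^3 - 3.2002*v^2 + 3.4428*v + 2.2801)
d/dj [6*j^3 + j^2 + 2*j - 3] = 18*j^2 + 2*j + 2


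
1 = 1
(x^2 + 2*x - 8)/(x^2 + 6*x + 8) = (x - 2)/(x + 2)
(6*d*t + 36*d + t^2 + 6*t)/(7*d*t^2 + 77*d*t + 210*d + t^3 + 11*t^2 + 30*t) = (6*d + t)/(7*d*t + 35*d + t^2 + 5*t)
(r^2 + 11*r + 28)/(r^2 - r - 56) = (r + 4)/(r - 8)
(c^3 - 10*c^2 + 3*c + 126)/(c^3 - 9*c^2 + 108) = (c - 7)/(c - 6)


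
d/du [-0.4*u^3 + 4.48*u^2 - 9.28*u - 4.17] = -1.2*u^2 + 8.96*u - 9.28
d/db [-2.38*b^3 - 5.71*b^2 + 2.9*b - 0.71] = -7.14*b^2 - 11.42*b + 2.9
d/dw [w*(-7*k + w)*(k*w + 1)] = -14*k^2*w + 3*k*w^2 - 7*k + 2*w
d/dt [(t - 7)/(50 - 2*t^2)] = (-t^2 + 2*t*(t - 7) + 25)/(2*(t^2 - 25)^2)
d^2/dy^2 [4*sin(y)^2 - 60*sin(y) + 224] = 60*sin(y) + 8*cos(2*y)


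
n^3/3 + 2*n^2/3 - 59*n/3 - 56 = (n/3 + 1)*(n - 8)*(n + 7)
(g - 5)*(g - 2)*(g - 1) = g^3 - 8*g^2 + 17*g - 10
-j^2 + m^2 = (-j + m)*(j + m)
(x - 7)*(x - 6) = x^2 - 13*x + 42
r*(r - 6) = r^2 - 6*r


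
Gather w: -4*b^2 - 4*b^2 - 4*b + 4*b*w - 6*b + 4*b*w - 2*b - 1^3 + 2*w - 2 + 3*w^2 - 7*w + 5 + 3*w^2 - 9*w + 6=-8*b^2 - 12*b + 6*w^2 + w*(8*b - 14) + 8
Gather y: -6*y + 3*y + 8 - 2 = 6 - 3*y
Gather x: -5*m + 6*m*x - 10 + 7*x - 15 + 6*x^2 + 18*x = -5*m + 6*x^2 + x*(6*m + 25) - 25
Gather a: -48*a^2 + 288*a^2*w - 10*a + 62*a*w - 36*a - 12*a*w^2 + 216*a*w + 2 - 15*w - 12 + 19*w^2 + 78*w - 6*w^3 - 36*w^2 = a^2*(288*w - 48) + a*(-12*w^2 + 278*w - 46) - 6*w^3 - 17*w^2 + 63*w - 10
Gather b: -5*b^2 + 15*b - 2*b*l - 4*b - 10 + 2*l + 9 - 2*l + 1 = -5*b^2 + b*(11 - 2*l)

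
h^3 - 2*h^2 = h^2*(h - 2)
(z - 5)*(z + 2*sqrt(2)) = z^2 - 5*z + 2*sqrt(2)*z - 10*sqrt(2)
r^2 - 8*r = r*(r - 8)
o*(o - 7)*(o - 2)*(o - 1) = o^4 - 10*o^3 + 23*o^2 - 14*o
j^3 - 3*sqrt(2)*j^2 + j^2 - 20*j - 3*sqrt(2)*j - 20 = (j + 1)*(j - 5*sqrt(2))*(j + 2*sqrt(2))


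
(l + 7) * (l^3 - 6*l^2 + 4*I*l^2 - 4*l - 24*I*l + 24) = l^4 + l^3 + 4*I*l^3 - 46*l^2 + 4*I*l^2 - 4*l - 168*I*l + 168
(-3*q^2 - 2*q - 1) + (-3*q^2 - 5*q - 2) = -6*q^2 - 7*q - 3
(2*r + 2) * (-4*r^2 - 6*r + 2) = -8*r^3 - 20*r^2 - 8*r + 4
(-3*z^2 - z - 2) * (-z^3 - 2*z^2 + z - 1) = 3*z^5 + 7*z^4 + z^3 + 6*z^2 - z + 2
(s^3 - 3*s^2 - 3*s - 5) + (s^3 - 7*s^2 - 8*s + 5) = 2*s^3 - 10*s^2 - 11*s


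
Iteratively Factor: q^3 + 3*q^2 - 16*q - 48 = (q + 4)*(q^2 - q - 12) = (q - 4)*(q + 4)*(q + 3)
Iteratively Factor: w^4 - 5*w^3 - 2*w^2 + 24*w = (w - 4)*(w^3 - w^2 - 6*w) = (w - 4)*(w - 3)*(w^2 + 2*w) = w*(w - 4)*(w - 3)*(w + 2)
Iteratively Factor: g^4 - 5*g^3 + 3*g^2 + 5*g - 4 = (g - 1)*(g^3 - 4*g^2 - g + 4) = (g - 1)^2*(g^2 - 3*g - 4) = (g - 1)^2*(g + 1)*(g - 4)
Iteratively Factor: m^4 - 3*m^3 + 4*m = (m - 2)*(m^3 - m^2 - 2*m) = (m - 2)^2*(m^2 + m) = m*(m - 2)^2*(m + 1)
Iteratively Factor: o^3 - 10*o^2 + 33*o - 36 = (o - 3)*(o^2 - 7*o + 12) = (o - 4)*(o - 3)*(o - 3)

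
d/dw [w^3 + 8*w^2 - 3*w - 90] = 3*w^2 + 16*w - 3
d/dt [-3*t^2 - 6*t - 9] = -6*t - 6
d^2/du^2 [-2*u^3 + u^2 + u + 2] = 2 - 12*u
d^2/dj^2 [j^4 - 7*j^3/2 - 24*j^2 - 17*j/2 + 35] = 12*j^2 - 21*j - 48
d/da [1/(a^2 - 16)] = -2*a/(a^2 - 16)^2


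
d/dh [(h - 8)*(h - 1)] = 2*h - 9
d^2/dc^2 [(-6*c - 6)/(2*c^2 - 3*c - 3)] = 12*((c + 1)*(4*c - 3)^2 + (6*c - 1)*(-2*c^2 + 3*c + 3))/(-2*c^2 + 3*c + 3)^3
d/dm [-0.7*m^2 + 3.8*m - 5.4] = 3.8 - 1.4*m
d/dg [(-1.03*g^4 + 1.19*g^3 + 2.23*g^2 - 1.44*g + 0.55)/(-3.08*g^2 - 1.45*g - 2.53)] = (6.3448*g^5 + 0.815300000000001*g^4 + 6.9726*g^3 - 16.7008*g^2 - 7.8958*g + 4.4407)/(9.4864*g^4 + 8.932*g^3 + 17.6873*g^2 + 7.337*g + 6.4009)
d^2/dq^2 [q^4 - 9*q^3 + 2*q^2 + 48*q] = 12*q^2 - 54*q + 4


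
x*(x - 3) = x^2 - 3*x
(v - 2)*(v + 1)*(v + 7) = v^3 + 6*v^2 - 9*v - 14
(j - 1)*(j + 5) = j^2 + 4*j - 5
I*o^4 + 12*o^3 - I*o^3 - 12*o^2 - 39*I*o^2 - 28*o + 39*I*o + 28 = (o - 7*I)*(o - 4*I)*(o - I)*(I*o - I)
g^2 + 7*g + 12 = (g + 3)*(g + 4)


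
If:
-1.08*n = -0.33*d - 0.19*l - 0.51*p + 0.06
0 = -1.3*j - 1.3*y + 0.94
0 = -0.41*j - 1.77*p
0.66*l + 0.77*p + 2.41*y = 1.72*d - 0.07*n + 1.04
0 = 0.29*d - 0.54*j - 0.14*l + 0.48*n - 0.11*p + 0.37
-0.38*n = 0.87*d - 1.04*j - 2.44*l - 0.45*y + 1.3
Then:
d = -0.18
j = 0.44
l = 0.21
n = -0.12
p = -0.10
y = 0.28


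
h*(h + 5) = h^2 + 5*h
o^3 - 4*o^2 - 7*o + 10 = (o - 5)*(o - 1)*(o + 2)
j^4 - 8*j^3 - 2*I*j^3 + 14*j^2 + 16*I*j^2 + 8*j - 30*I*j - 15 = (j - 5)*(j - 3)*(j - I)^2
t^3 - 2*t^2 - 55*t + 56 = (t - 8)*(t - 1)*(t + 7)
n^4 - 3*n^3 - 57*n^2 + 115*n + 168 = (n - 8)*(n - 3)*(n + 1)*(n + 7)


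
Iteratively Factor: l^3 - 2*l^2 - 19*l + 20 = (l - 1)*(l^2 - l - 20) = (l - 5)*(l - 1)*(l + 4)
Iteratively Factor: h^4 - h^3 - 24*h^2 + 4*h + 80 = (h + 2)*(h^3 - 3*h^2 - 18*h + 40) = (h + 2)*(h + 4)*(h^2 - 7*h + 10) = (h - 5)*(h + 2)*(h + 4)*(h - 2)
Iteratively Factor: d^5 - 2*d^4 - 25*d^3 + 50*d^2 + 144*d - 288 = (d + 3)*(d^4 - 5*d^3 - 10*d^2 + 80*d - 96) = (d + 3)*(d + 4)*(d^3 - 9*d^2 + 26*d - 24) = (d - 2)*(d + 3)*(d + 4)*(d^2 - 7*d + 12) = (d - 4)*(d - 2)*(d + 3)*(d + 4)*(d - 3)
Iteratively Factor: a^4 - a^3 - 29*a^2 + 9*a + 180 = (a + 4)*(a^3 - 5*a^2 - 9*a + 45) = (a - 3)*(a + 4)*(a^2 - 2*a - 15) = (a - 3)*(a + 3)*(a + 4)*(a - 5)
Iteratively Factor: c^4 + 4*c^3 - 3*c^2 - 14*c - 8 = (c + 1)*(c^3 + 3*c^2 - 6*c - 8) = (c - 2)*(c + 1)*(c^2 + 5*c + 4) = (c - 2)*(c + 1)*(c + 4)*(c + 1)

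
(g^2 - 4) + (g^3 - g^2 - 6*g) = g^3 - 6*g - 4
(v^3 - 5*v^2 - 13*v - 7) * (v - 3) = v^4 - 8*v^3 + 2*v^2 + 32*v + 21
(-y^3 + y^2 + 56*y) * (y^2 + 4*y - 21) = -y^5 - 3*y^4 + 81*y^3 + 203*y^2 - 1176*y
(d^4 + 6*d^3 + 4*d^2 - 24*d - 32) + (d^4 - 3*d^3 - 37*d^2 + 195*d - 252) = 2*d^4 + 3*d^3 - 33*d^2 + 171*d - 284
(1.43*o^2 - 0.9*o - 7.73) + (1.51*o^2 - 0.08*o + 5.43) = 2.94*o^2 - 0.98*o - 2.3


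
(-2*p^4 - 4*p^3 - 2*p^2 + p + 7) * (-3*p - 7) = 6*p^5 + 26*p^4 + 34*p^3 + 11*p^2 - 28*p - 49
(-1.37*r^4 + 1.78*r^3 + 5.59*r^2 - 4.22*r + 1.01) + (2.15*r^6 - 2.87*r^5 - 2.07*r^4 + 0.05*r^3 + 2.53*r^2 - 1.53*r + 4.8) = 2.15*r^6 - 2.87*r^5 - 3.44*r^4 + 1.83*r^3 + 8.12*r^2 - 5.75*r + 5.81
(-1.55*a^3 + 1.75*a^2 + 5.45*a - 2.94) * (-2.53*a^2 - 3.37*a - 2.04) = 3.9215*a^5 + 0.796000000000001*a^4 - 16.524*a^3 - 14.4983*a^2 - 1.2102*a + 5.9976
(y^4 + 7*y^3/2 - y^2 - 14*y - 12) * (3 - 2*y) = -2*y^5 - 4*y^4 + 25*y^3/2 + 25*y^2 - 18*y - 36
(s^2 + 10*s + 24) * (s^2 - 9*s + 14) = s^4 + s^3 - 52*s^2 - 76*s + 336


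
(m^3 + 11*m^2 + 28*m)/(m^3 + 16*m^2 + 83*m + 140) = m/(m + 5)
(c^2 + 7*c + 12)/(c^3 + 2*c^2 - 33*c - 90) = (c + 4)/(c^2 - c - 30)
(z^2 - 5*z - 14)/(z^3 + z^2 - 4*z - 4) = (z - 7)/(z^2 - z - 2)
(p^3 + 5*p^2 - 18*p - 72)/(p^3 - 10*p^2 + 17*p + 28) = (p^2 + 9*p + 18)/(p^2 - 6*p - 7)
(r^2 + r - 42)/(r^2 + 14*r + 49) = (r - 6)/(r + 7)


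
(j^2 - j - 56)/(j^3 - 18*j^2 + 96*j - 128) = (j + 7)/(j^2 - 10*j + 16)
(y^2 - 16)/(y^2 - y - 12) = (y + 4)/(y + 3)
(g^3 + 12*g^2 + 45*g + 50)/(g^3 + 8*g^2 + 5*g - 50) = (g + 2)/(g - 2)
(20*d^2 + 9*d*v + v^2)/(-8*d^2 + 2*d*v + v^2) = (5*d + v)/(-2*d + v)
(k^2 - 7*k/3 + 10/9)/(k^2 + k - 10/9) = (3*k - 5)/(3*k + 5)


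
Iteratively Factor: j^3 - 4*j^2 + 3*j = (j - 1)*(j^2 - 3*j) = (j - 3)*(j - 1)*(j)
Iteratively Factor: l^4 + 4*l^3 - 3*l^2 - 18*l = (l + 3)*(l^3 + l^2 - 6*l) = (l - 2)*(l + 3)*(l^2 + 3*l) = l*(l - 2)*(l + 3)*(l + 3)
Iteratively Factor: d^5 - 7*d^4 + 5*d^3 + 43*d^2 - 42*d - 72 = (d + 2)*(d^4 - 9*d^3 + 23*d^2 - 3*d - 36) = (d - 3)*(d + 2)*(d^3 - 6*d^2 + 5*d + 12) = (d - 3)^2*(d + 2)*(d^2 - 3*d - 4) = (d - 3)^2*(d + 1)*(d + 2)*(d - 4)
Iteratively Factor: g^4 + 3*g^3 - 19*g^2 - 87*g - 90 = (g + 2)*(g^3 + g^2 - 21*g - 45) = (g - 5)*(g + 2)*(g^2 + 6*g + 9) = (g - 5)*(g + 2)*(g + 3)*(g + 3)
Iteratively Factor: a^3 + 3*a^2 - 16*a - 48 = (a + 3)*(a^2 - 16) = (a - 4)*(a + 3)*(a + 4)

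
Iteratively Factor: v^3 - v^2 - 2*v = (v + 1)*(v^2 - 2*v) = v*(v + 1)*(v - 2)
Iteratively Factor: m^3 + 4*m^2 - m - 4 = (m + 1)*(m^2 + 3*m - 4) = (m - 1)*(m + 1)*(m + 4)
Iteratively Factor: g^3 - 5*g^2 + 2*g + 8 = (g - 2)*(g^2 - 3*g - 4) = (g - 4)*(g - 2)*(g + 1)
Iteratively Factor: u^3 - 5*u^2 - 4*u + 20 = (u + 2)*(u^2 - 7*u + 10) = (u - 2)*(u + 2)*(u - 5)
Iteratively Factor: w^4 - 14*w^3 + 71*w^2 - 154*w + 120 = (w - 5)*(w^3 - 9*w^2 + 26*w - 24) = (w - 5)*(w - 2)*(w^2 - 7*w + 12) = (w - 5)*(w - 4)*(w - 2)*(w - 3)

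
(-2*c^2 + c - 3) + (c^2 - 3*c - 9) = -c^2 - 2*c - 12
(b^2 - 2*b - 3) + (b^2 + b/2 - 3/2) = 2*b^2 - 3*b/2 - 9/2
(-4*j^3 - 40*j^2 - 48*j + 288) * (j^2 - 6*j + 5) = -4*j^5 - 16*j^4 + 172*j^3 + 376*j^2 - 1968*j + 1440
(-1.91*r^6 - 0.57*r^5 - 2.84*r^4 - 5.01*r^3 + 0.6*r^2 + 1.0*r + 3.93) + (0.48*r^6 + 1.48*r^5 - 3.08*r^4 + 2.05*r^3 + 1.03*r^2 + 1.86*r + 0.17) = -1.43*r^6 + 0.91*r^5 - 5.92*r^4 - 2.96*r^3 + 1.63*r^2 + 2.86*r + 4.1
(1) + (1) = 2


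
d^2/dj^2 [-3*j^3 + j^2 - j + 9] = 2 - 18*j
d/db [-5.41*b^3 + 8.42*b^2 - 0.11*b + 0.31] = -16.23*b^2 + 16.84*b - 0.11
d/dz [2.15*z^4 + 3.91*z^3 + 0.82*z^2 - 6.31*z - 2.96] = 8.6*z^3 + 11.73*z^2 + 1.64*z - 6.31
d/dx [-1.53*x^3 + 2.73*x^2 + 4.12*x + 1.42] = -4.59*x^2 + 5.46*x + 4.12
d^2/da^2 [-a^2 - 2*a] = -2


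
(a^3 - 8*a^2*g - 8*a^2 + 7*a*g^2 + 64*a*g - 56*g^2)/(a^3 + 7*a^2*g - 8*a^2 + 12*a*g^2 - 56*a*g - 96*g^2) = (a^2 - 8*a*g + 7*g^2)/(a^2 + 7*a*g + 12*g^2)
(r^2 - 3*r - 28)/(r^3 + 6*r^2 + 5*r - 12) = (r - 7)/(r^2 + 2*r - 3)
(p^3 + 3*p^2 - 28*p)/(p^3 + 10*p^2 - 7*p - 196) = p/(p + 7)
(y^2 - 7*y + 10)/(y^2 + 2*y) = (y^2 - 7*y + 10)/(y*(y + 2))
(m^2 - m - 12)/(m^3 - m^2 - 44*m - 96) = (m - 4)/(m^2 - 4*m - 32)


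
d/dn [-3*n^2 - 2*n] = -6*n - 2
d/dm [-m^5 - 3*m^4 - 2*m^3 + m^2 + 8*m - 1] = -5*m^4 - 12*m^3 - 6*m^2 + 2*m + 8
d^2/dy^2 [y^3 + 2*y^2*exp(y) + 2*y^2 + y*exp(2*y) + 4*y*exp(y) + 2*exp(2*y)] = 2*y^2*exp(y) + 4*y*exp(2*y) + 12*y*exp(y) + 6*y + 12*exp(2*y) + 12*exp(y) + 4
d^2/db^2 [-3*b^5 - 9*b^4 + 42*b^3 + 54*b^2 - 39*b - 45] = -60*b^3 - 108*b^2 + 252*b + 108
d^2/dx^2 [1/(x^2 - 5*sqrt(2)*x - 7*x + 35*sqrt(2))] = 2*(-x^2 + 7*x + 5*sqrt(2)*x + (-2*x + 7 + 5*sqrt(2))^2 - 35*sqrt(2))/(x^2 - 5*sqrt(2)*x - 7*x + 35*sqrt(2))^3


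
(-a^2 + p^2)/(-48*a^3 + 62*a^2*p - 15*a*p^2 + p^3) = (a + p)/(48*a^2 - 14*a*p + p^2)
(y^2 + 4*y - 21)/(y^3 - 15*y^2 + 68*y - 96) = (y + 7)/(y^2 - 12*y + 32)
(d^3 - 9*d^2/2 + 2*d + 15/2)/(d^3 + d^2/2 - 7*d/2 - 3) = (2*d^2 - 11*d + 15)/(2*d^2 - d - 6)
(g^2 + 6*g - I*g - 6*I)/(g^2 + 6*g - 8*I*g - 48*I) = (g - I)/(g - 8*I)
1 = 1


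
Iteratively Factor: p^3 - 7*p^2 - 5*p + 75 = (p + 3)*(p^2 - 10*p + 25) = (p - 5)*(p + 3)*(p - 5)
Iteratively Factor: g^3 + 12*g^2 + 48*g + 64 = (g + 4)*(g^2 + 8*g + 16) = (g + 4)^2*(g + 4)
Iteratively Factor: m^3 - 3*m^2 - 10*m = (m - 5)*(m^2 + 2*m) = (m - 5)*(m + 2)*(m)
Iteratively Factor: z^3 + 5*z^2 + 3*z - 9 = (z - 1)*(z^2 + 6*z + 9) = (z - 1)*(z + 3)*(z + 3)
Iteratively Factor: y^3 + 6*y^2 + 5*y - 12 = (y + 4)*(y^2 + 2*y - 3) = (y + 3)*(y + 4)*(y - 1)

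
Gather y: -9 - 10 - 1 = -20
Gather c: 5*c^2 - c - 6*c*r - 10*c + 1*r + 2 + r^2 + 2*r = 5*c^2 + c*(-6*r - 11) + r^2 + 3*r + 2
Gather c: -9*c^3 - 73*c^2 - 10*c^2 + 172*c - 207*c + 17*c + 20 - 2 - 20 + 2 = -9*c^3 - 83*c^2 - 18*c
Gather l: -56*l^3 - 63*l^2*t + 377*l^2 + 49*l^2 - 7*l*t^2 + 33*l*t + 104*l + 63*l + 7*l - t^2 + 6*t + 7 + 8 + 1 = -56*l^3 + l^2*(426 - 63*t) + l*(-7*t^2 + 33*t + 174) - t^2 + 6*t + 16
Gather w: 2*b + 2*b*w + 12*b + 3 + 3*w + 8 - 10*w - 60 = 14*b + w*(2*b - 7) - 49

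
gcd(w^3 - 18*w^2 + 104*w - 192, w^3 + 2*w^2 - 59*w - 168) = w - 8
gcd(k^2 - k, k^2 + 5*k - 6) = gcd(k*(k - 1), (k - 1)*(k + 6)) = k - 1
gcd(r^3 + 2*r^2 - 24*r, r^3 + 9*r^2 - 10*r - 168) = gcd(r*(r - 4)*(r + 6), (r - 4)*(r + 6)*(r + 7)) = r^2 + 2*r - 24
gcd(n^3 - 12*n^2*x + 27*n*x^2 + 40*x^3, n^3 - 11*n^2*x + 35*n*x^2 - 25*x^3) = -n + 5*x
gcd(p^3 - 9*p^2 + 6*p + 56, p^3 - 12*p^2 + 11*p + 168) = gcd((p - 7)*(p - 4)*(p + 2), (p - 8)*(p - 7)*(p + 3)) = p - 7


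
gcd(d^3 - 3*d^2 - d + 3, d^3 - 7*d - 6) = d^2 - 2*d - 3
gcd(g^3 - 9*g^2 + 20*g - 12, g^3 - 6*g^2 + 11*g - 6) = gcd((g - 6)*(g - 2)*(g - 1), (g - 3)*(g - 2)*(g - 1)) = g^2 - 3*g + 2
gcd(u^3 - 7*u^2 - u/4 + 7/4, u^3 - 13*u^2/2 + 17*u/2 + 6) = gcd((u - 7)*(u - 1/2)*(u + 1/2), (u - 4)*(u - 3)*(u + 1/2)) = u + 1/2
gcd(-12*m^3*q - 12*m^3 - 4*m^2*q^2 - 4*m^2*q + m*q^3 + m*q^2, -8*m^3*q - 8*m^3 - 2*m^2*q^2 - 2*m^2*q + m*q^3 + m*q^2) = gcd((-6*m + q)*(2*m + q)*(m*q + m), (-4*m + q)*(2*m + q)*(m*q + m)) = 2*m^2*q + 2*m^2 + m*q^2 + m*q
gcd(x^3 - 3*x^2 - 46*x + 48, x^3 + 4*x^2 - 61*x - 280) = x - 8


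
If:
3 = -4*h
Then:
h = -3/4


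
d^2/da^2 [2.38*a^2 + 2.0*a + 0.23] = 4.76000000000000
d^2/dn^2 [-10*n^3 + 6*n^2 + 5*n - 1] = 12 - 60*n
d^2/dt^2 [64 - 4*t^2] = -8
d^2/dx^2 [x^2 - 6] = 2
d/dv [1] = 0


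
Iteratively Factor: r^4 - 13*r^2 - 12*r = (r + 1)*(r^3 - r^2 - 12*r) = (r + 1)*(r + 3)*(r^2 - 4*r) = (r - 4)*(r + 1)*(r + 3)*(r)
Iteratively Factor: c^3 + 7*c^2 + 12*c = (c + 3)*(c^2 + 4*c) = (c + 3)*(c + 4)*(c)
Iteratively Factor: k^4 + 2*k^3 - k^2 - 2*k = (k)*(k^3 + 2*k^2 - k - 2) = k*(k + 2)*(k^2 - 1) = k*(k + 1)*(k + 2)*(k - 1)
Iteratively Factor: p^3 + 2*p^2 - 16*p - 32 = (p + 4)*(p^2 - 2*p - 8) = (p - 4)*(p + 4)*(p + 2)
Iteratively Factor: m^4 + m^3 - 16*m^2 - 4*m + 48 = (m - 3)*(m^3 + 4*m^2 - 4*m - 16) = (m - 3)*(m + 2)*(m^2 + 2*m - 8) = (m - 3)*(m - 2)*(m + 2)*(m + 4)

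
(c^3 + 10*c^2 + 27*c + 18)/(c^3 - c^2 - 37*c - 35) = (c^2 + 9*c + 18)/(c^2 - 2*c - 35)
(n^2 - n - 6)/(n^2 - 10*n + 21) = (n + 2)/(n - 7)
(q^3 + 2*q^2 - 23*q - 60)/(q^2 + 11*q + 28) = (q^2 - 2*q - 15)/(q + 7)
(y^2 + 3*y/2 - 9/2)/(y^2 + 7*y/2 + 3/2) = (2*y - 3)/(2*y + 1)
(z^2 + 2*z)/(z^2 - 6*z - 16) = z/(z - 8)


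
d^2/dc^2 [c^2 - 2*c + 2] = 2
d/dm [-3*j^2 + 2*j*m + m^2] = 2*j + 2*m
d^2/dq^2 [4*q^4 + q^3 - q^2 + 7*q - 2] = 48*q^2 + 6*q - 2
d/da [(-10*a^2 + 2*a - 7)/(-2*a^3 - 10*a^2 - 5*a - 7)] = (-20*a^4 + 8*a^3 + 28*a^2 - 49)/(4*a^6 + 40*a^5 + 120*a^4 + 128*a^3 + 165*a^2 + 70*a + 49)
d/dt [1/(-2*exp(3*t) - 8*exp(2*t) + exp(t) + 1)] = (6*exp(2*t) + 16*exp(t) - 1)*exp(t)/(2*exp(3*t) + 8*exp(2*t) - exp(t) - 1)^2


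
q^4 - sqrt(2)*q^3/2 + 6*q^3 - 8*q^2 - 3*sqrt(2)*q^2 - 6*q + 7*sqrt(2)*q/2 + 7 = (q - 1)*(q + 7)*(q - sqrt(2))*(q + sqrt(2)/2)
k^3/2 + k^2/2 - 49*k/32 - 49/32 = (k/2 + 1/2)*(k - 7/4)*(k + 7/4)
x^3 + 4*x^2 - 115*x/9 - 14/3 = (x - 7/3)*(x + 1/3)*(x + 6)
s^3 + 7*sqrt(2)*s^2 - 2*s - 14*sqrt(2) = (s - sqrt(2))*(s + sqrt(2))*(s + 7*sqrt(2))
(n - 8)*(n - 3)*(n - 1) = n^3 - 12*n^2 + 35*n - 24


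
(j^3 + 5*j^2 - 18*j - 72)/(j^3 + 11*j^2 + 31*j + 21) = (j^2 + 2*j - 24)/(j^2 + 8*j + 7)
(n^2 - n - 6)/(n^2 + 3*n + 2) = (n - 3)/(n + 1)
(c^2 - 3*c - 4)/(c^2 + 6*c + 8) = (c^2 - 3*c - 4)/(c^2 + 6*c + 8)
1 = 1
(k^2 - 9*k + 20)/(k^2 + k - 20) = (k - 5)/(k + 5)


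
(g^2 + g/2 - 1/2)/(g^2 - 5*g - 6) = (g - 1/2)/(g - 6)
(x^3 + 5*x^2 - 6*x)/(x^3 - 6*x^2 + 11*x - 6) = x*(x + 6)/(x^2 - 5*x + 6)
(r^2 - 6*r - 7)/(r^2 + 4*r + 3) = (r - 7)/(r + 3)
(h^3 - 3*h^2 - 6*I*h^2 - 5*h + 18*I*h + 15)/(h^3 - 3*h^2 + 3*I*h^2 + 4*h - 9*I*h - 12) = (h - 5*I)/(h + 4*I)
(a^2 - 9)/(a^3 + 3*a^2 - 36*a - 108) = (a - 3)/(a^2 - 36)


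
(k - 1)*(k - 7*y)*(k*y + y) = k^3*y - 7*k^2*y^2 - k*y + 7*y^2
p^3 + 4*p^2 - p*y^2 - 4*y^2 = (p + 4)*(p - y)*(p + y)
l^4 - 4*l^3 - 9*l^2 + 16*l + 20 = (l - 5)*(l - 2)*(l + 1)*(l + 2)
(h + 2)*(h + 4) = h^2 + 6*h + 8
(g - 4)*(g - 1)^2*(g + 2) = g^4 - 4*g^3 - 3*g^2 + 14*g - 8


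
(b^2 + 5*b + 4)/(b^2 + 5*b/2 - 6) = 2*(b + 1)/(2*b - 3)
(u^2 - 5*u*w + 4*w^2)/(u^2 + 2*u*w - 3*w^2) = (u - 4*w)/(u + 3*w)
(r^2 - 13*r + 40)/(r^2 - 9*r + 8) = (r - 5)/(r - 1)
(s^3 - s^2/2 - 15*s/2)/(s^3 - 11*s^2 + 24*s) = (s + 5/2)/(s - 8)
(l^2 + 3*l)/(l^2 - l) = (l + 3)/(l - 1)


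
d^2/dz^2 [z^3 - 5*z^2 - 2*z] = 6*z - 10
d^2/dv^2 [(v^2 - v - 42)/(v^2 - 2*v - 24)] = 2*(v^3 - 54*v^2 + 180*v - 552)/(v^6 - 6*v^5 - 60*v^4 + 280*v^3 + 1440*v^2 - 3456*v - 13824)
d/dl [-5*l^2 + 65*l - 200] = 65 - 10*l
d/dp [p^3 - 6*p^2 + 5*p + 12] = 3*p^2 - 12*p + 5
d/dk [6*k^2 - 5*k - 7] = 12*k - 5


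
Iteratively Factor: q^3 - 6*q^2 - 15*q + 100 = (q - 5)*(q^2 - q - 20) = (q - 5)*(q + 4)*(q - 5)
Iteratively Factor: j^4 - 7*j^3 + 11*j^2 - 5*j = (j - 5)*(j^3 - 2*j^2 + j) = (j - 5)*(j - 1)*(j^2 - j) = j*(j - 5)*(j - 1)*(j - 1)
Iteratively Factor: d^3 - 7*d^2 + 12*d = (d)*(d^2 - 7*d + 12) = d*(d - 3)*(d - 4)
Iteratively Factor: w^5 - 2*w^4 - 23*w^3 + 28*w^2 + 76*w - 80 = (w - 1)*(w^4 - w^3 - 24*w^2 + 4*w + 80) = (w - 1)*(w + 2)*(w^3 - 3*w^2 - 18*w + 40) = (w - 5)*(w - 1)*(w + 2)*(w^2 + 2*w - 8) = (w - 5)*(w - 2)*(w - 1)*(w + 2)*(w + 4)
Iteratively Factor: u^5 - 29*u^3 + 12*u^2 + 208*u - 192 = (u - 1)*(u^4 + u^3 - 28*u^2 - 16*u + 192) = (u - 1)*(u + 4)*(u^3 - 3*u^2 - 16*u + 48) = (u - 1)*(u + 4)^2*(u^2 - 7*u + 12) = (u - 4)*(u - 1)*(u + 4)^2*(u - 3)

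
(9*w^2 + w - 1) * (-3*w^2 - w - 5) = -27*w^4 - 12*w^3 - 43*w^2 - 4*w + 5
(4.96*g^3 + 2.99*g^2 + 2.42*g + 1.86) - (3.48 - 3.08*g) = 4.96*g^3 + 2.99*g^2 + 5.5*g - 1.62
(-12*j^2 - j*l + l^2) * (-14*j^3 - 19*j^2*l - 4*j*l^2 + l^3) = 168*j^5 + 242*j^4*l + 53*j^3*l^2 - 27*j^2*l^3 - 5*j*l^4 + l^5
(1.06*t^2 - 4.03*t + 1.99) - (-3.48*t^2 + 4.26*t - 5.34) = 4.54*t^2 - 8.29*t + 7.33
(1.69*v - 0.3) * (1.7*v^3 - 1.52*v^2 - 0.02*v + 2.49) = 2.873*v^4 - 3.0788*v^3 + 0.4222*v^2 + 4.2141*v - 0.747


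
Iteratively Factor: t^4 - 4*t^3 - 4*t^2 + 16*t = (t - 4)*(t^3 - 4*t) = t*(t - 4)*(t^2 - 4) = t*(t - 4)*(t - 2)*(t + 2)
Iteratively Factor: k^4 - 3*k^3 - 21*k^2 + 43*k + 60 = (k - 5)*(k^3 + 2*k^2 - 11*k - 12) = (k - 5)*(k + 4)*(k^2 - 2*k - 3) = (k - 5)*(k + 1)*(k + 4)*(k - 3)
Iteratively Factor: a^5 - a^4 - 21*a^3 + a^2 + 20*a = (a + 4)*(a^4 - 5*a^3 - a^2 + 5*a) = (a - 1)*(a + 4)*(a^3 - 4*a^2 - 5*a) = (a - 5)*(a - 1)*(a + 4)*(a^2 + a) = (a - 5)*(a - 1)*(a + 1)*(a + 4)*(a)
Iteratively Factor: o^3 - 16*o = (o + 4)*(o^2 - 4*o) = (o - 4)*(o + 4)*(o)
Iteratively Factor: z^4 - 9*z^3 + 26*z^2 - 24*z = (z - 3)*(z^3 - 6*z^2 + 8*z) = z*(z - 3)*(z^2 - 6*z + 8) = z*(z - 3)*(z - 2)*(z - 4)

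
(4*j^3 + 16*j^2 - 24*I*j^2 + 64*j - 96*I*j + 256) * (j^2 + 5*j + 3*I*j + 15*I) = 4*j^5 + 36*j^4 - 12*I*j^4 + 216*j^3 - 108*I*j^3 + 1224*j^2 - 48*I*j^2 + 2720*j + 1728*I*j + 3840*I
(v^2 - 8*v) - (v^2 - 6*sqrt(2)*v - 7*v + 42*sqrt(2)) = -v + 6*sqrt(2)*v - 42*sqrt(2)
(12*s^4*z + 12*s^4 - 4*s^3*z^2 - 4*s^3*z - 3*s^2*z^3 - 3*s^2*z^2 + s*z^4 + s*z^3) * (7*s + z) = 84*s^5*z + 84*s^5 - 16*s^4*z^2 - 16*s^4*z - 25*s^3*z^3 - 25*s^3*z^2 + 4*s^2*z^4 + 4*s^2*z^3 + s*z^5 + s*z^4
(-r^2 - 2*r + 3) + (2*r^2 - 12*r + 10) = r^2 - 14*r + 13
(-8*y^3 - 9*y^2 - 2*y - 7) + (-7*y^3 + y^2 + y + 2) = -15*y^3 - 8*y^2 - y - 5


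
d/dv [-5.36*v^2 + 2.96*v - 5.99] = 2.96 - 10.72*v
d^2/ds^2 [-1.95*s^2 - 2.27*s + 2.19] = -3.90000000000000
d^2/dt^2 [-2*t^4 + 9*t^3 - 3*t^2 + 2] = -24*t^2 + 54*t - 6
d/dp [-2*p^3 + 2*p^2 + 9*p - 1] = -6*p^2 + 4*p + 9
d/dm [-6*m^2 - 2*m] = -12*m - 2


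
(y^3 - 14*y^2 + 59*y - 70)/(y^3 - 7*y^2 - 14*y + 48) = (y^2 - 12*y + 35)/(y^2 - 5*y - 24)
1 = 1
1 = 1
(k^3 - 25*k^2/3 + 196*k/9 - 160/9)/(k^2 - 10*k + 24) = (9*k^2 - 39*k + 40)/(9*(k - 6))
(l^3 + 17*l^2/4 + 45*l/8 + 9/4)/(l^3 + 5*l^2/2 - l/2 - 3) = (l + 3/4)/(l - 1)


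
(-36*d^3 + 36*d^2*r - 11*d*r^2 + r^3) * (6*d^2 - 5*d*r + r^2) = -216*d^5 + 396*d^4*r - 282*d^3*r^2 + 97*d^2*r^3 - 16*d*r^4 + r^5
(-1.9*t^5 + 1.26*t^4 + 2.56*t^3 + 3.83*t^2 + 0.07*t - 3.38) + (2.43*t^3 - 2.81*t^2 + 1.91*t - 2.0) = -1.9*t^5 + 1.26*t^4 + 4.99*t^3 + 1.02*t^2 + 1.98*t - 5.38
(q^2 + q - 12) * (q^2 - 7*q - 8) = q^4 - 6*q^3 - 27*q^2 + 76*q + 96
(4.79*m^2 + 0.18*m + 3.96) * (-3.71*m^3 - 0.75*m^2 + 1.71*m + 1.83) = -17.7709*m^5 - 4.2603*m^4 - 6.6357*m^3 + 6.1035*m^2 + 7.101*m + 7.2468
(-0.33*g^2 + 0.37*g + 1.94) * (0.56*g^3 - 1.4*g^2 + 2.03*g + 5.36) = -0.1848*g^5 + 0.6692*g^4 - 0.1015*g^3 - 3.7337*g^2 + 5.9214*g + 10.3984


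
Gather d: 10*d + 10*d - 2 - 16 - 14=20*d - 32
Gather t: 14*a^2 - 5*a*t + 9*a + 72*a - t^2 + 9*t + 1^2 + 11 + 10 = 14*a^2 + 81*a - t^2 + t*(9 - 5*a) + 22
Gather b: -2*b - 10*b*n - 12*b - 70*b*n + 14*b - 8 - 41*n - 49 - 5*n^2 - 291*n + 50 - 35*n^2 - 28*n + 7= -80*b*n - 40*n^2 - 360*n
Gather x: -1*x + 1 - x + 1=2 - 2*x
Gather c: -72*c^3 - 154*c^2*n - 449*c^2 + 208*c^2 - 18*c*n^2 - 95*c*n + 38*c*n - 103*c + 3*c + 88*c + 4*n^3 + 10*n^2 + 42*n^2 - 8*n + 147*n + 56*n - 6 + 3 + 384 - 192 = -72*c^3 + c^2*(-154*n - 241) + c*(-18*n^2 - 57*n - 12) + 4*n^3 + 52*n^2 + 195*n + 189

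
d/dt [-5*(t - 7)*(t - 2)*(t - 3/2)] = -15*t^2 + 105*t - 275/2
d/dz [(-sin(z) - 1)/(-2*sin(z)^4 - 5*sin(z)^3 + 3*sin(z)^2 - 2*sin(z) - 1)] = (-6*sin(z)^4 - 12*sin(z)^2 - 15*sin(z)/2 + 9*sin(3*z)/2 - 1)*cos(z)/(2*sin(z)^4 + 5*sin(z)^3 - 3*sin(z)^2 + 2*sin(z) + 1)^2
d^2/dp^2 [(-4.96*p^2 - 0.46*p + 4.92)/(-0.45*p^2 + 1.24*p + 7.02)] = (1.77635683940025e-15*p^4 + 5.72166*p^3 + 88.03404*p^2 + 25.191*p + 434.638608)/(0.091125*p^6 - 0.7533*p^5 - 2.18889*p^4 + 21.596336*p^3 + 34.146684*p^2 - 183.323088*p - 345.948408)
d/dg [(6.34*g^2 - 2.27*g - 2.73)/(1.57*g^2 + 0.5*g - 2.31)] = (6.7339*g^2 - 20.7186*g + 6.6087)/(2.4649*g^4 + 1.57*g^3 - 7.0034*g^2 - 2.31*g + 5.3361)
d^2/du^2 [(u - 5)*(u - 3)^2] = 6*u - 22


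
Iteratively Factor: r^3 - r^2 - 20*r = (r)*(r^2 - r - 20) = r*(r - 5)*(r + 4)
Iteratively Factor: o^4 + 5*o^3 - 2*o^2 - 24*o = (o + 3)*(o^3 + 2*o^2 - 8*o) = o*(o + 3)*(o^2 + 2*o - 8) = o*(o + 3)*(o + 4)*(o - 2)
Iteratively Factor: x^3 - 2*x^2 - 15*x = (x - 5)*(x^2 + 3*x) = (x - 5)*(x + 3)*(x)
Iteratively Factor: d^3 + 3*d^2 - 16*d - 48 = (d + 3)*(d^2 - 16) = (d + 3)*(d + 4)*(d - 4)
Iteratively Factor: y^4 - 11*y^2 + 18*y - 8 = (y - 2)*(y^3 + 2*y^2 - 7*y + 4) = (y - 2)*(y + 4)*(y^2 - 2*y + 1) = (y - 2)*(y - 1)*(y + 4)*(y - 1)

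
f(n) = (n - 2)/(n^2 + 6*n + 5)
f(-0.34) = -0.76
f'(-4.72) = -22.27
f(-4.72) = 6.45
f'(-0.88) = 51.98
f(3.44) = 0.04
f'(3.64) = 0.01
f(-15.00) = -0.12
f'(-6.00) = -1.72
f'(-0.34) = 1.64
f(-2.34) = 1.22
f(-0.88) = -5.83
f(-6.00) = -1.60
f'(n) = (-2*n - 6)*(n - 2)/(n^2 + 6*n + 5)^2 + 1/(n^2 + 6*n + 5)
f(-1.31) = 2.89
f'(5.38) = 0.00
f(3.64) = 0.04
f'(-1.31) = 7.68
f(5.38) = 0.05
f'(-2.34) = 0.17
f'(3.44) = 0.01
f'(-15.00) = -0.01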